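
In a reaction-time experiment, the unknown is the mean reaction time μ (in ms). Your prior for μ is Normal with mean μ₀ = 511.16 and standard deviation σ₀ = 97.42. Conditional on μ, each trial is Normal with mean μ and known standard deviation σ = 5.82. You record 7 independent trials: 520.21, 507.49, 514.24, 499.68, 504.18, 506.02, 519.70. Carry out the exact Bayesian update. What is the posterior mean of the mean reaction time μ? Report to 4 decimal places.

For Normal data with known variance σ², a Normal(μ₀, σ₀²) prior on μ is conjugate. Posterior precision = 1/σ₀² + n/σ²; posterior mean is the precision-weighted average of μ₀ and x̄.
Σxᵢ = 520.21 + 507.49 + 514.24 + 499.68 + 504.18 + 506.02 + 519.70 = 3571.52, so n·x̄ = 3571.52.
σ₀² = 97.42² = 9490.6564, σ² = 5.82² = 33.8724; σ² + n·σ₀² = 33.8724 + 7·9490.6564 = 66468.4672.
Posterior mean = (μ₀/σ₀² + n·x̄/σ²)/(1/σ₀² + n/σ²) = (σ²·μ₀ + σ₀²·n·x̄)/(σ² + n·σ₀²) = (33.8724·511.16 + 9490.6564·3571.52)/66468.4672 = 33913383.361712/66468.4672 = 510.2176.

510.2176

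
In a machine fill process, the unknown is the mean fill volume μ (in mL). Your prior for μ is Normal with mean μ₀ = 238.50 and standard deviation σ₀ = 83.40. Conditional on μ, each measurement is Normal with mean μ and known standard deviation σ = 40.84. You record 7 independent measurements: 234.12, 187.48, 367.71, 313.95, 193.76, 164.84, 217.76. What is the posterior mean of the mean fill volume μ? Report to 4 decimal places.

For Normal data with known variance σ², a Normal(μ₀, σ₀²) prior on μ is conjugate. Posterior precision = 1/σ₀² + n/σ²; posterior mean is the precision-weighted average of μ₀ and x̄.
Σxᵢ = 234.12 + 187.48 + 367.71 + 313.95 + 193.76 + 164.84 + 217.76 = 1679.62, so n·x̄ = 1679.62.
σ₀² = 83.40² = 6955.56, σ² = 40.84² = 1667.9056; σ² + n·σ₀² = 1667.9056 + 7·6955.56 = 50356.8256.
Posterior mean = (μ₀/σ₀² + n·x̄/σ²)/(1/σ₀² + n/σ²) = (σ²·μ₀ + σ₀²·n·x̄)/(σ² + n·σ₀²) = (1667.9056·238.50 + 6955.56·1679.62)/50356.8256 = 12080493.1728/50356.8256 = 239.8978.

239.8978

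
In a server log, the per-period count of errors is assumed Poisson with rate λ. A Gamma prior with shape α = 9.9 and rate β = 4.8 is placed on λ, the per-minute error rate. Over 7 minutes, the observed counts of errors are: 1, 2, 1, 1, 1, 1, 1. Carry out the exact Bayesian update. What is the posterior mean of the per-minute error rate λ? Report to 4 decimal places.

1.5169

With a Gamma(shape α, rate β) prior, the Poisson likelihood is conjugate: the posterior is Gamma(α + ΣXᵢ, β + n).
Sum of counts S = 8 over n = 7 minutes.
Posterior: Gamma(α+S, β+n) = Gamma(9.9+8, 4.8+7) = Gamma(17.9, 11.8).
Posterior mean = α/β = 17.9/11.8 = 1.5169.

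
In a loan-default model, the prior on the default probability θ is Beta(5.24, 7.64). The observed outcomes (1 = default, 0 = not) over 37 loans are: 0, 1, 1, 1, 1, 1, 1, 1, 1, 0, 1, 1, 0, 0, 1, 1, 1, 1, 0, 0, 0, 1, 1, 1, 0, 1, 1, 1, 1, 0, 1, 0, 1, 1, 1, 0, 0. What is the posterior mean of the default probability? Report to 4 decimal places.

0.6063

The Beta prior is conjugate to a Binomial/Bernoulli likelihood; the update adds successes to α and failures to β.
Posterior: Beta(α+k, β+n−k) = Beta(5.24+25, 7.64+12) = Beta(30.24, 19.64).
Posterior mean = α/(α+β) = 30.24/49.88 = 0.6063.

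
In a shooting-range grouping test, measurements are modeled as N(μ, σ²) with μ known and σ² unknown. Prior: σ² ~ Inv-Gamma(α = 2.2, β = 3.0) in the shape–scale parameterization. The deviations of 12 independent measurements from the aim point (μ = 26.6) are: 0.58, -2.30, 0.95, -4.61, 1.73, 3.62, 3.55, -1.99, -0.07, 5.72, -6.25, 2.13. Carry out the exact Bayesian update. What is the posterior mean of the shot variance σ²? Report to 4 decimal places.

9.9141

With known mean μ and an Inverse-Gamma(α, β) prior on σ², the Normal likelihood is conjugate: posterior is Inv-Gamma(α + n/2, β + Σ(xᵢ−μ)²/2).
Σ(xᵢ−μ)² = (0.58)² + (-2.30)² + (0.95)² + (-4.61)² + (1.73)² + (3.62)² + (3.55)² + (-1.99)² + (-0.07)² + (5.72)² + (-6.25)² + (2.13)² = 136.7636.
Posterior: Inv-Gamma(2.2 + 12/2, 3.0 + 136.7636/2) = Inv-Gamma(8.20, 71.38180).
E[σ²|data] = β/(α−1) = 71.38180/7.20 = 9.9141.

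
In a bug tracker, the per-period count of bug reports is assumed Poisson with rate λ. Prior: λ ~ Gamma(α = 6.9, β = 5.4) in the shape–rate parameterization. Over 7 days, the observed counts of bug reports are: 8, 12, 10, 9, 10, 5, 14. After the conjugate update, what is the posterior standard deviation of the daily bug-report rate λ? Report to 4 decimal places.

0.6979

With a Gamma(shape α, rate β) prior, the Poisson likelihood is conjugate: the posterior is Gamma(α + ΣXᵢ, β + n).
Sum of counts S = 68 over n = 7 days.
Posterior: Gamma(α+S, β+n) = Gamma(6.9+68, 5.4+7) = Gamma(74.9, 12.4).
SD = √α/β = √74.9/12.4 = 0.6979.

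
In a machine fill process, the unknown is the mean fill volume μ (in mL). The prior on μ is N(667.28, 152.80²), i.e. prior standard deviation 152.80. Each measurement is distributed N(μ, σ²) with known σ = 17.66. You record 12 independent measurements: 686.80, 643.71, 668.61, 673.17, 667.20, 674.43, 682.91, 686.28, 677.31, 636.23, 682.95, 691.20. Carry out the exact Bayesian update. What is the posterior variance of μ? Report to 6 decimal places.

25.960735

For Normal data with known variance σ², a Normal(μ₀, σ₀²) prior on μ is conjugate. Posterior precision = 1/σ₀² + n/σ²; posterior mean is the precision-weighted average of μ₀ and x̄.
σ₀² = 152.80² = 23347.84, σ² = 17.66² = 311.8756; σ² + n·σ₀² = 311.8756 + 12·23347.84 = 280485.9556.
Posterior precision = 1/σ₀² + n/σ² = 1/23347.84 + 12/311.8756 = (σ² + n·σ₀²)/(σ₀²σ²) = 280485.9556/(23347.84·311.8756); posterior variance σₙ² = σ₀²σ²/(σ² + n·σ₀²) = 23347.84·311.8756/280485.9556 = 25.960735.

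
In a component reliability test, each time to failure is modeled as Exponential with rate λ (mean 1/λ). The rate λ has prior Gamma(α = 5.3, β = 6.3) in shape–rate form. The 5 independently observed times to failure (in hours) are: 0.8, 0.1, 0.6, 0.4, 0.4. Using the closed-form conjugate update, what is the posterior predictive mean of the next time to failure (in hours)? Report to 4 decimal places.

With a Gamma(shape α, rate β) prior on the exponential rate λ, the posterior after n observations with total T = Σxᵢ is Gamma(α+n, β+T).
Sum of observations T = 2.3 hours; n = 5.
Posterior: Gamma(5.3+5, 6.3+2.3) = Gamma(10.3, 8.6).
The predictive distribution for the next observation is Lomax; its mean is β/(α−1) = 8.6/9.3 = 0.9247.

0.9247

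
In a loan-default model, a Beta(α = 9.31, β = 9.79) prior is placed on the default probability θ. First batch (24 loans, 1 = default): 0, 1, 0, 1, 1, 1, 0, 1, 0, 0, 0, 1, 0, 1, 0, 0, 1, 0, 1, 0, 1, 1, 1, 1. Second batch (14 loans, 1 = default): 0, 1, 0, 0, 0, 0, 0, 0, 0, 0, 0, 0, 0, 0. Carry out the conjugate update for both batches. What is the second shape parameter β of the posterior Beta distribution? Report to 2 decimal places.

The Beta prior is conjugate to a Binomial/Bernoulli likelihood; the update adds successes to α and failures to β.
After batch 1: Beta(9.31+13, 9.79+11) = Beta(22.31, 20.79).
After batch 2: Beta(22.31+1, 20.79+13) = Beta(23.31, 33.79).
Posterior β = 33.79.

33.79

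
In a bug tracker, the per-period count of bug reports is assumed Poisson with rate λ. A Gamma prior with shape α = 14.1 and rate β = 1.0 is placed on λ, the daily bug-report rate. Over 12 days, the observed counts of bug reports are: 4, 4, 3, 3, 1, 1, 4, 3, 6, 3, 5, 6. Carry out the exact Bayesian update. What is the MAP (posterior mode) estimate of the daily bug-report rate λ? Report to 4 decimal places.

With a Gamma(shape α, rate β) prior, the Poisson likelihood is conjugate: the posterior is Gamma(α + ΣXᵢ, β + n).
Sum of counts S = 43 over n = 12 days.
Posterior: Gamma(α+S, β+n) = Gamma(14.1+43, 1.0+12) = Gamma(57.1, 13.0).
Mode of Gamma(α,β) for α≥1 is (α−1)/β = 56.1/13.0 = 4.3154.

4.3154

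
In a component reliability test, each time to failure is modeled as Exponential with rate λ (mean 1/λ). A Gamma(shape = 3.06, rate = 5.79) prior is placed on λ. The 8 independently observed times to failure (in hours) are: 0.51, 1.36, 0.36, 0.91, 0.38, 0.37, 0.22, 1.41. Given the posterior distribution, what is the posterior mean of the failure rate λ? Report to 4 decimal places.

0.9779

With a Gamma(shape α, rate β) prior on the exponential rate λ, the posterior after n observations with total T = Σxᵢ is Gamma(α+n, β+T).
Sum of observations T = 5.52 hours; n = 8.
Posterior: Gamma(3.06+8, 5.79+5.52) = Gamma(11.06, 11.31).
Posterior mean of λ = α/β = 11.06/11.31 = 0.9779.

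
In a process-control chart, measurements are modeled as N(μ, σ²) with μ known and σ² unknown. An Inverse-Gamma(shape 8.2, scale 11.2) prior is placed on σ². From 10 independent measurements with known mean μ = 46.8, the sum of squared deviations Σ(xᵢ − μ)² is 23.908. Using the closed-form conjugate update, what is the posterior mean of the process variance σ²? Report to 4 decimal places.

1.8979

With known mean μ and an Inverse-Gamma(α, β) prior on σ², the Normal likelihood is conjugate: posterior is Inv-Gamma(α + n/2, β + Σ(xᵢ−μ)²/2).
Posterior: Inv-Gamma(8.2 + 10/2, 11.2 + 23.908/2) = Inv-Gamma(13.20, 23.1540).
E[σ²|data] = β/(α−1) = 23.1540/12.20 = 1.8979.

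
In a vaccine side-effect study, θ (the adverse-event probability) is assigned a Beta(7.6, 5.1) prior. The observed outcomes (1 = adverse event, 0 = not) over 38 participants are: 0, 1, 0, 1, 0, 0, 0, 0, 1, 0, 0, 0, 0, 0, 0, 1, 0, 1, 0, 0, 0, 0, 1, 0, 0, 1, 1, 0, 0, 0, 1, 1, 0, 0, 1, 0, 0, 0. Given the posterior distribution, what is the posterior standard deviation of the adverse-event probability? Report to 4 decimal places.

The Beta prior is conjugate to a Binomial/Bernoulli likelihood; the update adds successes to α and failures to β.
Posterior: Beta(α+k, β+n−k) = Beta(7.6+11, 5.1+27) = Beta(18.6, 32.1).
Var = αβ/((α+β)²(α+β+1)) = 18.6·32.1/(50.7²·51.7) = 0.00449274; SD = √0.00449274 = 0.0670.

0.0670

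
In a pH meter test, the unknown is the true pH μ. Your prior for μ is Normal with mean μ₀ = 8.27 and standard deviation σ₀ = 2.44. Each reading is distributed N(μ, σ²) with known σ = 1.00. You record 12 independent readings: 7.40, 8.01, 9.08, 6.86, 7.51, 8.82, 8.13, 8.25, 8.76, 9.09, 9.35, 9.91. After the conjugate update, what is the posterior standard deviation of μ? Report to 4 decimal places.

For Normal data with known variance σ², a Normal(μ₀, σ₀²) prior on μ is conjugate. Posterior precision = 1/σ₀² + n/σ²; posterior mean is the precision-weighted average of μ₀ and x̄.
σ₀² = 2.44² = 5.9536, σ² = 1.00² = 1; σ² + n·σ₀² = 1 + 12·5.9536 = 72.4432.
Posterior precision = 1/σ₀² + n/σ² = 1/5.9536 + 12/1 = (σ² + n·σ₀²)/(σ₀²σ²) = 72.4432/(5.9536·1); posterior variance σₙ² = σ₀²σ²/(σ² + n·σ₀²) = 5.9536·1/72.4432 = 0.082183.
Posterior SD = √σₙ² = √(5.9536·1/72.4432) = 0.2867.

0.2867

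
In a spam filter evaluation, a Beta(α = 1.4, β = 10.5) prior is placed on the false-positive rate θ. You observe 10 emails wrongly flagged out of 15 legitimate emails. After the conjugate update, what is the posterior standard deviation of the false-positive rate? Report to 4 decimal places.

The Beta prior is conjugate to a Binomial/Bernoulli likelihood; the update adds successes to α and failures to β.
Posterior: Beta(α+k, β+n−k) = Beta(1.4+10, 10.5+5) = Beta(11.4, 15.5).
Var = αβ/((α+β)²(α+β+1)) = 11.4·15.5/(26.9²·27.9) = 0.00875241; SD = √0.00875241 = 0.0936.

0.0936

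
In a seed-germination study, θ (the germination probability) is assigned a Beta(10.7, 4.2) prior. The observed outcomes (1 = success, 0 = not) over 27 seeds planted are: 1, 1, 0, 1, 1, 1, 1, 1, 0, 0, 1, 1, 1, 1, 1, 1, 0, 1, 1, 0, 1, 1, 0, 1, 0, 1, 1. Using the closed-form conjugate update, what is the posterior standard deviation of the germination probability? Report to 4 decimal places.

The Beta prior is conjugate to a Binomial/Bernoulli likelihood; the update adds successes to α and failures to β.
Posterior: Beta(α+k, β+n−k) = Beta(10.7+20, 4.2+7) = Beta(30.7, 11.2).
Var = αβ/((α+β)²(α+β+1)) = 30.7·11.2/(41.9²·42.9) = 0.00456532; SD = √0.00456532 = 0.0676.

0.0676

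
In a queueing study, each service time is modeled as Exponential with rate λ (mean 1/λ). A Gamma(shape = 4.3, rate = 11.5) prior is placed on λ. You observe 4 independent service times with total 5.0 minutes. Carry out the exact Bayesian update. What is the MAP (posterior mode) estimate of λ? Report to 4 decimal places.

0.4424

With a Gamma(shape α, rate β) prior on the exponential rate λ, the posterior after n observations with total T = Σxᵢ is Gamma(α+n, β+T).
Posterior: Gamma(4.3+4, 11.5+5.0) = Gamma(8.3, 16.5).
Mode = (α−1)/β = 0.4424.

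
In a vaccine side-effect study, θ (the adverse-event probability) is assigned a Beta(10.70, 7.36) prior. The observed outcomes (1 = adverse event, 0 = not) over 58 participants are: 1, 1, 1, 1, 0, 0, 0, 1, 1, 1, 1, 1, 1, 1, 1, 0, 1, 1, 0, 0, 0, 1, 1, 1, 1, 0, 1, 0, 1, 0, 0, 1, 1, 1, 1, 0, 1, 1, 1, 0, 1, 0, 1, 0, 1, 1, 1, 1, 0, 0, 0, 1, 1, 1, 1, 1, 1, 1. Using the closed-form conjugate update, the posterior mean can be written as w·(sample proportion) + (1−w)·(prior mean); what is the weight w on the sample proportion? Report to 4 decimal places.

The Beta prior is conjugate to a Binomial/Bernoulli likelihood; the update adds successes to α and failures to β.
Posterior mean = (α₀+k)/(α₀+β₀+n) = [n/(α₀+β₀+n)]·(k/n) + [(α₀+β₀)/(α₀+β₀+n)]·α₀/(α₀+β₀), so only n and the prior enter the weight.
The weight on the data is w = n/(α₀+β₀+n) = 58/(10.70+7.36+58) = 58/76.06 = 0.7626.

0.7626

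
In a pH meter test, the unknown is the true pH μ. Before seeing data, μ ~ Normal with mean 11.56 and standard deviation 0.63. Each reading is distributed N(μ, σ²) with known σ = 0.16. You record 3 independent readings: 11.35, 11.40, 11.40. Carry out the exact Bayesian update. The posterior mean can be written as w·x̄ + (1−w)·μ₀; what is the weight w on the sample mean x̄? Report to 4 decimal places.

0.9790

For Normal data with known variance σ², a Normal(μ₀, σ₀²) prior on μ is conjugate. Posterior precision = 1/σ₀² + n/σ²; posterior mean is the precision-weighted average of μ₀ and x̄.
σ₀² = 0.63² = 0.3969, σ² = 0.16² = 0.0256. Prior precision 1/σ₀² = 1/0.3969; data precision n/σ² = 3/0.0256.
w = (n/σ²)/(1/σ₀² + n/σ²) = n·σ₀²/(σ² + n·σ₀²) = 3·0.3969/(0.0256 + 3·0.3969) = 1.1907/1.2163 = 0.9790.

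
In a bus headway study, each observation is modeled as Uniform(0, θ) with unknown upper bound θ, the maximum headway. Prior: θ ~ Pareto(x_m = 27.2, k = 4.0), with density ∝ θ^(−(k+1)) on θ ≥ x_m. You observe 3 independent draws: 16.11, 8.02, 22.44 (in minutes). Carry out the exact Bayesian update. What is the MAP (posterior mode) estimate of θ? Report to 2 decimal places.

27.20

A Pareto(scale x_m, shape k) prior on the upper bound θ of Uniform(0, θ) is conjugate: posterior is Pareto(max(x_m, max xᵢ), k + n).
Sample maximum = 22.44; prior scale x_m = 27.2 → posterior scale = max = 27.20.
Posterior shape = 4.0 + 3 = 7.0.
The Pareto density is decreasing on [x_m, ∞), so the mode is x_m = 27.20.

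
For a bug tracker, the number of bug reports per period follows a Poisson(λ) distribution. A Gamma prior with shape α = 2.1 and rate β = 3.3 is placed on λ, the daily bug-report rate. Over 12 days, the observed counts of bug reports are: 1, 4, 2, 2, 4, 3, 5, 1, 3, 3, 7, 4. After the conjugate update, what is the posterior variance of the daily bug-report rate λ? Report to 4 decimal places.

With a Gamma(shape α, rate β) prior, the Poisson likelihood is conjugate: the posterior is Gamma(α + ΣXᵢ, β + n).
Sum of counts S = 39 over n = 12 days.
Posterior: Gamma(α+S, β+n) = Gamma(2.1+39, 3.3+12) = Gamma(41.1, 15.3).
Var = α/β² = 41.1/15.3² = 0.1756.

0.1756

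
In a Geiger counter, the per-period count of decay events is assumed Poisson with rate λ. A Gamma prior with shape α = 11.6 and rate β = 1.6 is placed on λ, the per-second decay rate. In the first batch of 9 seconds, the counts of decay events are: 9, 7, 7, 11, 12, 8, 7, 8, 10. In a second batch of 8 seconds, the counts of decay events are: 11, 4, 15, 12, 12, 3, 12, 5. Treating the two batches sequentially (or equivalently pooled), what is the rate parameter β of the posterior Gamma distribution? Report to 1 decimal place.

18.6

With a Gamma(shape α, rate β) prior, the Poisson likelihood is conjugate: the posterior is Gamma(α + ΣXᵢ, β + n).
Batch 1: sum of counts S = 79 over n = 9 seconds.
After batch 1: Gamma(α+S, β+n) = Gamma(11.6+79, 1.6+9) = Gamma(90.6, 10.6).
Batch 2: sum of counts S = 74 over n = 8 seconds.
After batch 2: Gamma(α+S, β+n) = Gamma(90.6+74, 10.6+8) = Gamma(164.6, 18.6).
Posterior β = 18.6.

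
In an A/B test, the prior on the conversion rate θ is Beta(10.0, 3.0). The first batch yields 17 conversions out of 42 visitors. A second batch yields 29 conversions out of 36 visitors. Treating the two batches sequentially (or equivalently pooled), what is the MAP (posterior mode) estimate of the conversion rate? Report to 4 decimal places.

The Beta prior is conjugate to a Binomial/Bernoulli likelihood; the update adds successes to α and failures to β.
After batch 1: Beta(10.0+17, 3.0+25) = Beta(27.0, 28.0).
After batch 2: Beta(27.0+29, 28.0+7) = Beta(56.0, 35.0).
Mode of Beta(a,b) for a,b>1 is (a−1)/(a+b−2) = 55.0/89.0 = 0.6180.

0.6180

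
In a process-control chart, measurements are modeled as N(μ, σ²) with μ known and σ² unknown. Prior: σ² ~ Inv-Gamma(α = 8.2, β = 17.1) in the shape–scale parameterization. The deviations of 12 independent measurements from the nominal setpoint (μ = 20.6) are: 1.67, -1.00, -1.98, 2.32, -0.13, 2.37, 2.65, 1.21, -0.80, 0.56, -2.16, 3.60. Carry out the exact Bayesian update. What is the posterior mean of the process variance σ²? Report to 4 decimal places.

3.0300

With known mean μ and an Inverse-Gamma(α, β) prior on σ², the Normal likelihood is conjugate: posterior is Inv-Gamma(α + n/2, β + Σ(xᵢ−μ)²/2).
Σ(xᵢ−μ)² = (1.67)² + (-1.00)² + (-1.98)² + (2.32)² + (-0.13)² + (2.37)² + (2.65)² + (1.21)² + (-0.80)² + (0.56)² + (-2.16)² + (3.60)² = 45.7913.
Posterior: Inv-Gamma(8.2 + 12/2, 17.1 + 45.7913/2) = Inv-Gamma(14.20, 39.99565).
E[σ²|data] = β/(α−1) = 39.99565/13.20 = 3.0300.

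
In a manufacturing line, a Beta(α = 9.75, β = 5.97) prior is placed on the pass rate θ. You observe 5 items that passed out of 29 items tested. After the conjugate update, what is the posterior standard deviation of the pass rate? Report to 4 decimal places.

0.0695

The Beta prior is conjugate to a Binomial/Bernoulli likelihood; the update adds successes to α and failures to β.
Posterior: Beta(α+k, β+n−k) = Beta(9.75+5, 5.97+24) = Beta(14.75, 29.97).
Var = αβ/((α+β)²(α+β+1)) = 14.75·29.97/(44.72²·45.72) = 0.00483469; SD = √0.00483469 = 0.0695.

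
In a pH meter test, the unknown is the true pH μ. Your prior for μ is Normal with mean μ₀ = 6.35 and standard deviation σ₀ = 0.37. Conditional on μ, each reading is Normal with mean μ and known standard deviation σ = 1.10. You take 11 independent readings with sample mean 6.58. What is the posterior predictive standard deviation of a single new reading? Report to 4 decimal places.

For Normal data with known variance σ², a Normal(μ₀, σ₀²) prior on μ is conjugate. Posterior precision = 1/σ₀² + n/σ²; posterior mean is the precision-weighted average of μ₀ and x̄.
σ₀² = 0.37² = 0.1369, σ² = 1.10² = 1.21; σ² + n·σ₀² = 1.21 + 11·0.1369 = 2.7159.
Posterior precision = 1/σ₀² + n/σ² = 1/0.1369 + 11/1.21 = (σ² + n·σ₀²)/(σ₀²σ²) = 2.7159/(0.1369·1.21); posterior variance σₙ² = σ₀²σ²/(σ² + n·σ₀²) = 0.1369·1.21/2.7159 = 0.060992.
Predictive variance for one new observation = σₙ² + σ² = 0.1369·1.21/2.7159 + 1.21 = σ²·(σ₀² + 2.7159)/2.7159 = 1.21·2.8528/2.7159 = 1.270992; SD = √(1.21·2.8528/2.7159) = 1.1274.

1.1274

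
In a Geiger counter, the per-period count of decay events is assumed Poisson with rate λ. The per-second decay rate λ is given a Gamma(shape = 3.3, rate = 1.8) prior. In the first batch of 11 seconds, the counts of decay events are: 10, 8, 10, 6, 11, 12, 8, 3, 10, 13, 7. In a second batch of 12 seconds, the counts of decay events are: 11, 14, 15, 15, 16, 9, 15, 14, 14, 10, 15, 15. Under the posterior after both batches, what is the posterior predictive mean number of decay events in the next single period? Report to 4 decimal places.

10.6573

With a Gamma(shape α, rate β) prior, the Poisson likelihood is conjugate: the posterior is Gamma(α + ΣXᵢ, β + n).
Batch 1: sum of counts S = 98 over n = 11 seconds.
After batch 1: Gamma(α+S, β+n) = Gamma(3.3+98, 1.8+11) = Gamma(101.3, 12.8).
Batch 2: sum of counts S = 163 over n = 12 seconds.
After batch 2: Gamma(α+S, β+n) = Gamma(101.3+163, 12.8+12) = Gamma(264.3, 24.8).
The predictive distribution for one future period is NegBinom with mean α/β = 10.6573.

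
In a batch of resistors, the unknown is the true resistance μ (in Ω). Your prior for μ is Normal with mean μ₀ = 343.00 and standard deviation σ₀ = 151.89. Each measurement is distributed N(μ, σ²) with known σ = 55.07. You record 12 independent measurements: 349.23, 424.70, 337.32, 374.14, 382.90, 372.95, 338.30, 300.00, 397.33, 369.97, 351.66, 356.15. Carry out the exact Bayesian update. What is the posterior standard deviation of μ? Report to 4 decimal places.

15.8110

For Normal data with known variance σ², a Normal(μ₀, σ₀²) prior on μ is conjugate. Posterior precision = 1/σ₀² + n/σ²; posterior mean is the precision-weighted average of μ₀ and x̄.
σ₀² = 151.89² = 23070.5721, σ² = 55.07² = 3032.7049; σ² + n·σ₀² = 3032.7049 + 12·23070.5721 = 279879.5701.
Posterior precision = 1/σ₀² + n/σ² = 1/23070.5721 + 12/3032.7049 = (σ² + n·σ₀²)/(σ₀²σ²) = 279879.5701/(23070.5721·3032.7049); posterior variance σₙ² = σ₀²σ²/(σ² + n·σ₀²) = 23070.5721·3032.7049/279879.5701 = 249.986939.
Posterior SD = √σₙ² = √(23070.5721·3032.7049/279879.5701) = 15.8110.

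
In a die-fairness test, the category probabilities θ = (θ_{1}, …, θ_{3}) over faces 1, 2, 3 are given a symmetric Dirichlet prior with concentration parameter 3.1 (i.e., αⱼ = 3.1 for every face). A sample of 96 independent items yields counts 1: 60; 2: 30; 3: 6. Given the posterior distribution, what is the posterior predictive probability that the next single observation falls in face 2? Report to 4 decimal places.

The Dirichlet prior is conjugate to the Multinomial likelihood: each posterior αⱼ = prior αⱼ + observed count nⱼ.
Posterior concentration: (63.1, 33.1, 9.1), total = 105.3.
P(next = 2 | data) = α_{2}/Σα = 0.3143.

0.3143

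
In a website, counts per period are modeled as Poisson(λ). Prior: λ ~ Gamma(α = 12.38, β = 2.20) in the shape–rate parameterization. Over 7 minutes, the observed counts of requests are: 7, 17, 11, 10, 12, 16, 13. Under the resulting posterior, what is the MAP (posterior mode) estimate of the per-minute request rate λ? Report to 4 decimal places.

With a Gamma(shape α, rate β) prior, the Poisson likelihood is conjugate: the posterior is Gamma(α + ΣXᵢ, β + n).
Sum of counts S = 86 over n = 7 minutes.
Posterior: Gamma(α+S, β+n) = Gamma(12.38+86, 2.20+7) = Gamma(98.38, 9.20).
Mode of Gamma(α,β) for α≥1 is (α−1)/β = 97.38/9.20 = 10.5848.

10.5848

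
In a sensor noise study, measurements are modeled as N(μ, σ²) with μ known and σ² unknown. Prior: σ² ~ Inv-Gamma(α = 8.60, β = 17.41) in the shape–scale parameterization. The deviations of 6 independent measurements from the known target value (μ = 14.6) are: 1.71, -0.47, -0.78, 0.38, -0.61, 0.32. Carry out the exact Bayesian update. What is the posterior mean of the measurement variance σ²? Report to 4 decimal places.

1.8487

With known mean μ and an Inverse-Gamma(α, β) prior on σ², the Normal likelihood is conjugate: posterior is Inv-Gamma(α + n/2, β + Σ(xᵢ−μ)²/2).
Σ(xᵢ−μ)² = (1.71)² + (-0.47)² + (-0.78)² + (0.38)² + (-0.61)² + (0.32)² = 4.3723.
Posterior: Inv-Gamma(8.60 + 6/2, 17.41 + 4.3723/2) = Inv-Gamma(11.60, 19.59615).
E[σ²|data] = β/(α−1) = 19.59615/10.60 = 1.8487.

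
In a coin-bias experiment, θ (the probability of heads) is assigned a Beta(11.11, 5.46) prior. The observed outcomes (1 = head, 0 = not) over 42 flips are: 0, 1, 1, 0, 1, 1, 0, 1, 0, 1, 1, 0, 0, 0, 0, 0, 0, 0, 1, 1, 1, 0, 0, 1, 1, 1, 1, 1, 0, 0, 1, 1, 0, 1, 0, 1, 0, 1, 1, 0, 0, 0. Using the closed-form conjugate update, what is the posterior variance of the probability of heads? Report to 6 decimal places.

0.004158

The Beta prior is conjugate to a Binomial/Bernoulli likelihood; the update adds successes to α and failures to β.
Posterior: Beta(α+k, β+n−k) = Beta(11.11+21, 5.46+21) = Beta(32.11, 26.46).
Var = αβ/((α+β)²(α+β+1)) = 32.11·26.46/(58.57²·59.57) = 0.004158.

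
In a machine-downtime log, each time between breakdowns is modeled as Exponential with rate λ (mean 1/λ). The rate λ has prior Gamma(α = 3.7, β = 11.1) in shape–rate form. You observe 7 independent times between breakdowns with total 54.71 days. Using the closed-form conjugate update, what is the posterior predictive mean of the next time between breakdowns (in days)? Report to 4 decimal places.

6.7845

With a Gamma(shape α, rate β) prior on the exponential rate λ, the posterior after n observations with total T = Σxᵢ is Gamma(α+n, β+T).
Posterior: Gamma(3.7+7, 11.1+54.71) = Gamma(10.7, 65.81).
The predictive distribution for the next observation is Lomax; its mean is β/(α−1) = 65.81/9.7 = 6.7845.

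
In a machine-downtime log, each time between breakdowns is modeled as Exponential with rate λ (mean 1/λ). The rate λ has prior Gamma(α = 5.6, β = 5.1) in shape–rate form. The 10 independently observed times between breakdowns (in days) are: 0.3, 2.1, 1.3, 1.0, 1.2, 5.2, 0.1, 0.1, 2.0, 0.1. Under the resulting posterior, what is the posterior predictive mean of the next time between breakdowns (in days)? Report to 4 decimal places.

With a Gamma(shape α, rate β) prior on the exponential rate λ, the posterior after n observations with total T = Σxᵢ is Gamma(α+n, β+T).
Sum of observations T = 13.4 days; n = 10.
Posterior: Gamma(5.6+10, 5.1+13.4) = Gamma(15.6, 18.5).
The predictive distribution for the next observation is Lomax; its mean is β/(α−1) = 18.5/14.6 = 1.2671.

1.2671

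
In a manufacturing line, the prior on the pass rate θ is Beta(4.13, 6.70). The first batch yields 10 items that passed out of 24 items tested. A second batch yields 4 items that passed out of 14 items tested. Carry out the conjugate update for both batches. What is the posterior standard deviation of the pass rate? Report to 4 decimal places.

The Beta prior is conjugate to a Binomial/Bernoulli likelihood; the update adds successes to α and failures to β.
After batch 1: Beta(4.13+10, 6.70+14) = Beta(14.13, 20.70).
After batch 2: Beta(14.13+4, 20.70+10) = Beta(18.13, 30.70).
Var = αβ/((α+β)²(α+β+1)) = 18.13·30.70/(48.83²·49.83) = 0.00468459; SD = √0.00468459 = 0.0684.

0.0684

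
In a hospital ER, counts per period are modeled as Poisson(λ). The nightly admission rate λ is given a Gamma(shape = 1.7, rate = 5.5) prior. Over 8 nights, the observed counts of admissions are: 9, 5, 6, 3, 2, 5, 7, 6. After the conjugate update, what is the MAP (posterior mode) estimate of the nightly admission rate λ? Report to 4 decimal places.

With a Gamma(shape α, rate β) prior, the Poisson likelihood is conjugate: the posterior is Gamma(α + ΣXᵢ, β + n).
Sum of counts S = 43 over n = 8 nights.
Posterior: Gamma(α+S, β+n) = Gamma(1.7+43, 5.5+8) = Gamma(44.7, 13.5).
Mode of Gamma(α,β) for α≥1 is (α−1)/β = 43.7/13.5 = 3.2370.

3.2370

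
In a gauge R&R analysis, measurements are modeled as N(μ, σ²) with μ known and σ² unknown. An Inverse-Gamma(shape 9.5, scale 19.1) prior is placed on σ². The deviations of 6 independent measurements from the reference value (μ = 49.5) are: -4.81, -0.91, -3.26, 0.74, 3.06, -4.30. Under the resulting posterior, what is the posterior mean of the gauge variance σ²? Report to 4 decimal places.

4.3997

With known mean μ and an Inverse-Gamma(α, β) prior on σ², the Normal likelihood is conjugate: posterior is Inv-Gamma(α + n/2, β + Σ(xᵢ−μ)²/2).
Σ(xᵢ−μ)² = (-4.81)² + (-0.91)² + (-3.26)² + (0.74)² + (3.06)² + (-4.30)² = 62.9930.
Posterior: Inv-Gamma(9.5 + 6/2, 19.1 + 62.9930/2) = Inv-Gamma(12.50, 50.59650).
E[σ²|data] = β/(α−1) = 50.59650/11.50 = 4.3997.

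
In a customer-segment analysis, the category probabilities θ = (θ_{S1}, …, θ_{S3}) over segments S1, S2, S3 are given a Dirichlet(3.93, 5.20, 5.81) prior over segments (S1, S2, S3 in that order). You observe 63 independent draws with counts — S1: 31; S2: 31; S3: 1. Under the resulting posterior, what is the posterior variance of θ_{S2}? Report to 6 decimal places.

The Dirichlet prior is conjugate to the Multinomial likelihood: each posterior αⱼ = prior αⱼ + observed count nⱼ.
Posterior concentration: (34.93, 36.20, 6.81), total = 77.94.
Var[θ_j] = α_j(Σα−α_j)/((Σα)²(Σα+1)) = 36.20·41.74/(77.94²·78.94) = 0.003151.

0.003151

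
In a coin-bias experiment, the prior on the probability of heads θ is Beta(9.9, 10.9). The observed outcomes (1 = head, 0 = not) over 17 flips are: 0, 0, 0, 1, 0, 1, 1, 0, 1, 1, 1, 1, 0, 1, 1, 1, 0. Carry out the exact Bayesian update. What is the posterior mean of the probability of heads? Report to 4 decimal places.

0.5265

The Beta prior is conjugate to a Binomial/Bernoulli likelihood; the update adds successes to α and failures to β.
Posterior: Beta(α+k, β+n−k) = Beta(9.9+10, 10.9+7) = Beta(19.9, 17.9).
Posterior mean = α/(α+β) = 19.9/37.8 = 0.5265.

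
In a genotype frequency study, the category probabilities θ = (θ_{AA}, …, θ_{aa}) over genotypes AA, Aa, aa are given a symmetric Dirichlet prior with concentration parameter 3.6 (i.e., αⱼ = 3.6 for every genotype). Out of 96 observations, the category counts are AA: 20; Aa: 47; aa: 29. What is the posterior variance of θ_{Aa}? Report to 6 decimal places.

The Dirichlet prior is conjugate to the Multinomial likelihood: each posterior αⱼ = prior αⱼ + observed count nⱼ.
Posterior concentration: (23.6, 50.6, 32.6), total = 106.8.
Var[θ_j] = α_j(Σα−α_j)/((Σα)²(Σα+1)) = 50.6·56.2/(106.8²·107.8) = 0.002313.

0.002313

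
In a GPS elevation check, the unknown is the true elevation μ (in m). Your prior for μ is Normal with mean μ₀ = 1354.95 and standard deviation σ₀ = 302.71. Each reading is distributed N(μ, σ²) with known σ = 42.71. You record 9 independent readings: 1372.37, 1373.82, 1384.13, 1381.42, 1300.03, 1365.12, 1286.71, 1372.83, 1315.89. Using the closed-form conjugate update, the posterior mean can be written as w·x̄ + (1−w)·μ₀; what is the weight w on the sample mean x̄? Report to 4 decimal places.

For Normal data with known variance σ², a Normal(μ₀, σ₀²) prior on μ is conjugate. Posterior precision = 1/σ₀² + n/σ²; posterior mean is the precision-weighted average of μ₀ and x̄.
σ₀² = 302.71² = 91633.3441, σ² = 42.71² = 1824.1441. Prior precision 1/σ₀² = 1/91633.3441; data precision n/σ² = 9/1824.1441.
w = (n/σ²)/(1/σ₀² + n/σ²) = n·σ₀²/(σ² + n·σ₀²) = 9·91633.3441/(1824.1441 + 9·91633.3441) = 824700.0969/826524.241 = 0.9978.

0.9978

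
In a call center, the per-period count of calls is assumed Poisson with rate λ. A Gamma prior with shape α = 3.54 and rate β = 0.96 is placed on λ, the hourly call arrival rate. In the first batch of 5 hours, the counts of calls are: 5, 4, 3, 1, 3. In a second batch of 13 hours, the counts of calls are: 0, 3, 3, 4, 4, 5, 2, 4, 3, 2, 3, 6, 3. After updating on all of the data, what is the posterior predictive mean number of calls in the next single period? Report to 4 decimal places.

3.2458

With a Gamma(shape α, rate β) prior, the Poisson likelihood is conjugate: the posterior is Gamma(α + ΣXᵢ, β + n).
Batch 1: sum of counts S = 16 over n = 5 hours.
After batch 1: Gamma(α+S, β+n) = Gamma(3.54+16, 0.96+5) = Gamma(19.54, 5.96).
Batch 2: sum of counts S = 42 over n = 13 hours.
After batch 2: Gamma(α+S, β+n) = Gamma(19.54+42, 5.96+13) = Gamma(61.54, 18.96).
The predictive distribution for one future period is NegBinom with mean α/β = 3.2458.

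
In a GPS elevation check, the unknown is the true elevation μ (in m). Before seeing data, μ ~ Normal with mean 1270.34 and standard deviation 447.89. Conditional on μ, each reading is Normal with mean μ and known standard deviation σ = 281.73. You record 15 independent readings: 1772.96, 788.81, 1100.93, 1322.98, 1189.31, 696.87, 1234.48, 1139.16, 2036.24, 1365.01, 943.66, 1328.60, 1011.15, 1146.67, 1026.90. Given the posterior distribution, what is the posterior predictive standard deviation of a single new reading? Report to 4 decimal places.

290.7357

For Normal data with known variance σ², a Normal(μ₀, σ₀²) prior on μ is conjugate. Posterior precision = 1/σ₀² + n/σ²; posterior mean is the precision-weighted average of μ₀ and x̄.
σ₀² = 447.89² = 200605.4521, σ² = 281.73² = 79371.7929; σ² + n·σ₀² = 79371.7929 + 15·200605.4521 = 3088453.5744.
Posterior precision = 1/σ₀² + n/σ² = 1/200605.4521 + 15/79371.7929 = (σ² + n·σ₀²)/(σ₀²σ²) = 3088453.5744/(200605.4521·79371.7929); posterior variance σₙ² = σ₀²σ²/(σ² + n·σ₀²) = 200605.4521·79371.7929/3088453.5744 = 5155.465030.
Predictive variance for one new observation = σₙ² + σ² = 200605.4521·79371.7929/3088453.5744 + 79371.7929 = σ²·(σ₀² + 3088453.5744)/3088453.5744 = 79371.7929·3289059.0265/3088453.5744 = 84527.257930; SD = √(79371.7929·3289059.0265/3088453.5744) = 290.7357.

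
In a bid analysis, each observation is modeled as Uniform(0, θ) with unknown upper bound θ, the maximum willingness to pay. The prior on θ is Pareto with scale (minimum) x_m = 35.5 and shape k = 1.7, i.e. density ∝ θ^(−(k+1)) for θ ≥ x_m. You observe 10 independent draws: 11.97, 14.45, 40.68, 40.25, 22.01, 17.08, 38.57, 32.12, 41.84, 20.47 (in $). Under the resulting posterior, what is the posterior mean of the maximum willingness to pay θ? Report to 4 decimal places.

45.7503

A Pareto(scale x_m, shape k) prior on the upper bound θ of Uniform(0, θ) is conjugate: posterior is Pareto(max(x_m, max xᵢ), k + n).
Sample maximum = 41.84; prior scale x_m = 35.5 → posterior scale = max = 41.84.
Posterior shape = 1.7 + 10 = 11.7.
E[θ|data] = k·x_m/(k−1) = 11.7·41.84/10.7 = 45.7503.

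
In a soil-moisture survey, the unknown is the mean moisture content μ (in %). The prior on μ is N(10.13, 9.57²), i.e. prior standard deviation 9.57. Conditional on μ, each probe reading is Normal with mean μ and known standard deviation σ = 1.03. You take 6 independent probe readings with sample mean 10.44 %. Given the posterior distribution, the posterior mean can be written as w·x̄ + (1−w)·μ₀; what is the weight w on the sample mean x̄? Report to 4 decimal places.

0.9981

For Normal data with known variance σ², a Normal(μ₀, σ₀²) prior on μ is conjugate. Posterior precision = 1/σ₀² + n/σ²; posterior mean is the precision-weighted average of μ₀ and x̄.
σ₀² = 9.57² = 91.5849, σ² = 1.03² = 1.0609. Prior precision 1/σ₀² = 1/91.5849; data precision n/σ² = 6/1.0609.
w = (n/σ²)/(1/σ₀² + n/σ²) = n·σ₀²/(σ² + n·σ₀²) = 6·91.5849/(1.0609 + 6·91.5849) = 549.5094/550.5703 = 0.9981.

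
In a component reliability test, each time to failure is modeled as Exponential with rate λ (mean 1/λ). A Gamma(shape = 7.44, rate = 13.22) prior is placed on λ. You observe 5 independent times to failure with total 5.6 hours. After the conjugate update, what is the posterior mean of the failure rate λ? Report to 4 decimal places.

0.6610

With a Gamma(shape α, rate β) prior on the exponential rate λ, the posterior after n observations with total T = Σxᵢ is Gamma(α+n, β+T).
Posterior: Gamma(7.44+5, 13.22+5.6) = Gamma(12.44, 18.82).
Posterior mean of λ = α/β = 12.44/18.82 = 0.6610.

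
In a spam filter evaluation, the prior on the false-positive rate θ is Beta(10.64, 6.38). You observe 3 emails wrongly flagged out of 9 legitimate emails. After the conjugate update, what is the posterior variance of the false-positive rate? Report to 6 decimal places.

The Beta prior is conjugate to a Binomial/Bernoulli likelihood; the update adds successes to α and failures to β.
Posterior: Beta(α+k, β+n−k) = Beta(10.64+3, 6.38+6) = Beta(13.64, 12.38).
Var = αβ/((α+β)²(α+β+1)) = 13.64·12.38/(26.02²·27.02) = 0.009231.

0.009231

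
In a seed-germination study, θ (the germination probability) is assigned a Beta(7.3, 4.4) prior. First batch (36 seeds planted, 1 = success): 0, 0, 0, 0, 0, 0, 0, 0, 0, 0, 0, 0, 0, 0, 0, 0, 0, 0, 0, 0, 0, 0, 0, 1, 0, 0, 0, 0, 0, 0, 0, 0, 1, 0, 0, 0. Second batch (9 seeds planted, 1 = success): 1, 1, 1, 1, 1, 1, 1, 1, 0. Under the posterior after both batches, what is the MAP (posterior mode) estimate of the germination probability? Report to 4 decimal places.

The Beta prior is conjugate to a Binomial/Bernoulli likelihood; the update adds successes to α and failures to β.
After batch 1: Beta(7.3+2, 4.4+34) = Beta(9.3, 38.4).
After batch 2: Beta(9.3+8, 38.4+1) = Beta(17.3, 39.4).
Mode of Beta(a,b) for a,b>1 is (a−1)/(a+b−2) = 16.3/54.7 = 0.2980.

0.2980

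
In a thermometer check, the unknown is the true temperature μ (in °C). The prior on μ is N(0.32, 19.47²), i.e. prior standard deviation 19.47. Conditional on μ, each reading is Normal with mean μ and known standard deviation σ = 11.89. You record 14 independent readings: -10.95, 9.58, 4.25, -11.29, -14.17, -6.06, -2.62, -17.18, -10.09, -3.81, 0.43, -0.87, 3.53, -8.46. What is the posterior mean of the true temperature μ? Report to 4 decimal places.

For Normal data with known variance σ², a Normal(μ₀, σ₀²) prior on μ is conjugate. Posterior precision = 1/σ₀² + n/σ²; posterior mean is the precision-weighted average of μ₀ and x̄.
Σxᵢ = (-10.95) + 9.58 + 4.25 + (-11.29) + (-14.17) + (-6.06) + (-2.62) + (-17.18) + (-10.09) + (-3.81) + 0.43 + (-0.87) + 3.53 + (-8.46) = -67.71, so n·x̄ = -67.71.
σ₀² = 19.47² = 379.0809, σ² = 11.89² = 141.3721; σ² + n·σ₀² = 141.3721 + 14·379.0809 = 5448.5047.
Posterior mean = (μ₀/σ₀² + n·x̄/σ²)/(1/σ₀² + n/σ²) = (σ²·μ₀ + σ₀²·n·x̄)/(σ² + n·σ₀²) = (141.3721·0.32 + 379.0809·(-67.71))/5448.5047 = -25622.328667/5448.5047 = -4.7026.

-4.7026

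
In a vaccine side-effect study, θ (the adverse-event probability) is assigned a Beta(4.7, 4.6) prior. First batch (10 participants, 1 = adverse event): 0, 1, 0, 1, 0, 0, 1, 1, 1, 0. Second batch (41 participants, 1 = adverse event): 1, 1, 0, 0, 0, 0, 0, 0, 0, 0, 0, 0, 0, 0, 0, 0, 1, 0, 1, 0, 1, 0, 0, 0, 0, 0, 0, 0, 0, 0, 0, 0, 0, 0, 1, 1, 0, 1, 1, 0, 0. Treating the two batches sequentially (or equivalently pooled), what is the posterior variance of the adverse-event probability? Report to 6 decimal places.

The Beta prior is conjugate to a Binomial/Bernoulli likelihood; the update adds successes to α and failures to β.
After batch 1: Beta(4.7+5, 4.6+5) = Beta(9.7, 9.6).
After batch 2: Beta(9.7+9, 9.6+32) = Beta(18.7, 41.6).
Var = αβ/((α+β)²(α+β+1)) = 18.7·41.6/(60.3²·61.3) = 0.003490.

0.003490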